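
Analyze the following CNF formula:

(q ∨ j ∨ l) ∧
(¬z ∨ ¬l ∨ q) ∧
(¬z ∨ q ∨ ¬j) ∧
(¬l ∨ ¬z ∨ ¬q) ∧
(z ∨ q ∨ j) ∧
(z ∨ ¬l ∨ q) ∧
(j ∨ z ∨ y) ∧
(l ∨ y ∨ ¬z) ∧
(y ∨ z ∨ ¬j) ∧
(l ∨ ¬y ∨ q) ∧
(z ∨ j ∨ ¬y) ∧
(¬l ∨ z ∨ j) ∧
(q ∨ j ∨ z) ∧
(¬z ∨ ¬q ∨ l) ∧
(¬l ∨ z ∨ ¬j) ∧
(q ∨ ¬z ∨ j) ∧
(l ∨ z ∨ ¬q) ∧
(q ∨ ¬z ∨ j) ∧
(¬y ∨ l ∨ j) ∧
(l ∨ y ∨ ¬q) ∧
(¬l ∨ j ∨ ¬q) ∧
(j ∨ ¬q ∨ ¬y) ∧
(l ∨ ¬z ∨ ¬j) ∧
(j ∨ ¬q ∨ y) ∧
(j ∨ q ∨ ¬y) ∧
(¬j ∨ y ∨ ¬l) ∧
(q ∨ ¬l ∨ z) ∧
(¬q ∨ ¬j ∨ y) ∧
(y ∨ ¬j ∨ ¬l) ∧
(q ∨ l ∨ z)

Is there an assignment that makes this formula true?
No

No, the formula is not satisfiable.

No assignment of truth values to the variables can make all 30 clauses true simultaneously.

The formula is UNSAT (unsatisfiable).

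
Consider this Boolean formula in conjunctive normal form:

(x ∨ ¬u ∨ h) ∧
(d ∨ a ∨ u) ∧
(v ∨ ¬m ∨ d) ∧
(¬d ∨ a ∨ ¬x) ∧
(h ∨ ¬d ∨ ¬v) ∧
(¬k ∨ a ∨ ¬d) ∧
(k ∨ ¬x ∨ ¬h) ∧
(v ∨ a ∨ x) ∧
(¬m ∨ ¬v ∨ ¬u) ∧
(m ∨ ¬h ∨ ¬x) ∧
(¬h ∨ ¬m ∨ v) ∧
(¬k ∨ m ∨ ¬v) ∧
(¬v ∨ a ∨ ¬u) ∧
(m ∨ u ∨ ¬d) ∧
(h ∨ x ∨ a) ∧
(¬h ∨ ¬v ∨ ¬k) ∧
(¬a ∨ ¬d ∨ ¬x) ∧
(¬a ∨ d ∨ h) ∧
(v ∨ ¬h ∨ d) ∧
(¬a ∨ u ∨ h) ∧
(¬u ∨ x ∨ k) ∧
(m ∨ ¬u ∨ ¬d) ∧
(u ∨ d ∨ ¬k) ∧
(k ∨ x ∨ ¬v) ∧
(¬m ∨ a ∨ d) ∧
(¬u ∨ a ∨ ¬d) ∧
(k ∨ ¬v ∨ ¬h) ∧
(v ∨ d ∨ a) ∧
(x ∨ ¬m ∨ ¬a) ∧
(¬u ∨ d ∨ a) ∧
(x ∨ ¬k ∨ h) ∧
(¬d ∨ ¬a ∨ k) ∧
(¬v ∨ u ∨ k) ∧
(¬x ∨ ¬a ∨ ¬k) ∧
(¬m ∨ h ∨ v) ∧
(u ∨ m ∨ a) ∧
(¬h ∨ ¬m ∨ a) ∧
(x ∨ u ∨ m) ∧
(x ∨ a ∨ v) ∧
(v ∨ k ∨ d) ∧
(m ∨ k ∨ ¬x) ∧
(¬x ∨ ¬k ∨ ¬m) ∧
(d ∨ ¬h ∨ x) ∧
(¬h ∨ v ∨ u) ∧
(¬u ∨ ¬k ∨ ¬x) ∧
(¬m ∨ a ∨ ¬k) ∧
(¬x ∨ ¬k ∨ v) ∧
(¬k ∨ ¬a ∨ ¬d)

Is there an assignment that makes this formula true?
No

No, the formula is not satisfiable.

No assignment of truth values to the variables can make all 48 clauses true simultaneously.

The formula is UNSAT (unsatisfiable).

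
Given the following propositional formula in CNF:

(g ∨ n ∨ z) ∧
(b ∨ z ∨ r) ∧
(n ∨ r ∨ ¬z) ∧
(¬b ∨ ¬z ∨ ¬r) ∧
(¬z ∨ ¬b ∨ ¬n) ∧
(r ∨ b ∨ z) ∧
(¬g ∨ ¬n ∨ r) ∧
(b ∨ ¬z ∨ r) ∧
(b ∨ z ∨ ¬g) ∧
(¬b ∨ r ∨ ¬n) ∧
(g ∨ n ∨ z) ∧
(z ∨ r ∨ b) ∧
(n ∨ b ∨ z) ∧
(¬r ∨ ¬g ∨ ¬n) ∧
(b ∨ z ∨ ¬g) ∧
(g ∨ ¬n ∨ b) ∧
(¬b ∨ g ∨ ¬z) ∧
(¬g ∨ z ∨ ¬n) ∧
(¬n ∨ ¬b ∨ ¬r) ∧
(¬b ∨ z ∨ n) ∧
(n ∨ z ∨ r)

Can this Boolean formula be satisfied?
Yes

Yes, the formula is satisfiable.

One satisfying assignment is: n=False, z=True, b=False, g=False, r=True

Verification: With this assignment, all 21 clauses evaluate to true.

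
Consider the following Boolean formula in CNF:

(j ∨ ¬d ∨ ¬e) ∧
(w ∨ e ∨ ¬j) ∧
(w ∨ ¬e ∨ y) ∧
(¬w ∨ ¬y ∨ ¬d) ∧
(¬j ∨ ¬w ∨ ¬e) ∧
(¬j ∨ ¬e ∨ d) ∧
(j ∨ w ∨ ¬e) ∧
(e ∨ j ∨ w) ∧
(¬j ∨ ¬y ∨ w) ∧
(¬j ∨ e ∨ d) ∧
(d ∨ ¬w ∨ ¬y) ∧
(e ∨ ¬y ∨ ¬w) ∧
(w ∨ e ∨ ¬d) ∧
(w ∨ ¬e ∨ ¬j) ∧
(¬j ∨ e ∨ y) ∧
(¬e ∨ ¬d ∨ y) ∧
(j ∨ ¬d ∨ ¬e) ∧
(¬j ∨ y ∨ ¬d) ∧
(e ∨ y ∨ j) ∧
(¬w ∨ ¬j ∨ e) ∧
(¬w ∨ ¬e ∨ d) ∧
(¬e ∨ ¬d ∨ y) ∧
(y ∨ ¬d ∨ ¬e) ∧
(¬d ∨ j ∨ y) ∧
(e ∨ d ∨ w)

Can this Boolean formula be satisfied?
No

No, the formula is not satisfiable.

No assignment of truth values to the variables can make all 25 clauses true simultaneously.

The formula is UNSAT (unsatisfiable).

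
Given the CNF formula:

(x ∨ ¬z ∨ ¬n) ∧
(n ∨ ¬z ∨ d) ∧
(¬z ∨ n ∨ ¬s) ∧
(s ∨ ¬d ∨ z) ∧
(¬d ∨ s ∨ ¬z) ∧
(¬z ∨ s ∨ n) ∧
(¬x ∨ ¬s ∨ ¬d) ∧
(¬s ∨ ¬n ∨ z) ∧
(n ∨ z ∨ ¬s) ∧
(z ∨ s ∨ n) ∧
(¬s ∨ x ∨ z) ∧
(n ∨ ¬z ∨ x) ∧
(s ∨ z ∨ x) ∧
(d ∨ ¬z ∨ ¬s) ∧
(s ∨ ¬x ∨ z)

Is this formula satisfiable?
Yes

Yes, the formula is satisfiable.

One satisfying assignment is: d=False, z=True, x=True, n=True, s=False

Verification: With this assignment, all 15 clauses evaluate to true.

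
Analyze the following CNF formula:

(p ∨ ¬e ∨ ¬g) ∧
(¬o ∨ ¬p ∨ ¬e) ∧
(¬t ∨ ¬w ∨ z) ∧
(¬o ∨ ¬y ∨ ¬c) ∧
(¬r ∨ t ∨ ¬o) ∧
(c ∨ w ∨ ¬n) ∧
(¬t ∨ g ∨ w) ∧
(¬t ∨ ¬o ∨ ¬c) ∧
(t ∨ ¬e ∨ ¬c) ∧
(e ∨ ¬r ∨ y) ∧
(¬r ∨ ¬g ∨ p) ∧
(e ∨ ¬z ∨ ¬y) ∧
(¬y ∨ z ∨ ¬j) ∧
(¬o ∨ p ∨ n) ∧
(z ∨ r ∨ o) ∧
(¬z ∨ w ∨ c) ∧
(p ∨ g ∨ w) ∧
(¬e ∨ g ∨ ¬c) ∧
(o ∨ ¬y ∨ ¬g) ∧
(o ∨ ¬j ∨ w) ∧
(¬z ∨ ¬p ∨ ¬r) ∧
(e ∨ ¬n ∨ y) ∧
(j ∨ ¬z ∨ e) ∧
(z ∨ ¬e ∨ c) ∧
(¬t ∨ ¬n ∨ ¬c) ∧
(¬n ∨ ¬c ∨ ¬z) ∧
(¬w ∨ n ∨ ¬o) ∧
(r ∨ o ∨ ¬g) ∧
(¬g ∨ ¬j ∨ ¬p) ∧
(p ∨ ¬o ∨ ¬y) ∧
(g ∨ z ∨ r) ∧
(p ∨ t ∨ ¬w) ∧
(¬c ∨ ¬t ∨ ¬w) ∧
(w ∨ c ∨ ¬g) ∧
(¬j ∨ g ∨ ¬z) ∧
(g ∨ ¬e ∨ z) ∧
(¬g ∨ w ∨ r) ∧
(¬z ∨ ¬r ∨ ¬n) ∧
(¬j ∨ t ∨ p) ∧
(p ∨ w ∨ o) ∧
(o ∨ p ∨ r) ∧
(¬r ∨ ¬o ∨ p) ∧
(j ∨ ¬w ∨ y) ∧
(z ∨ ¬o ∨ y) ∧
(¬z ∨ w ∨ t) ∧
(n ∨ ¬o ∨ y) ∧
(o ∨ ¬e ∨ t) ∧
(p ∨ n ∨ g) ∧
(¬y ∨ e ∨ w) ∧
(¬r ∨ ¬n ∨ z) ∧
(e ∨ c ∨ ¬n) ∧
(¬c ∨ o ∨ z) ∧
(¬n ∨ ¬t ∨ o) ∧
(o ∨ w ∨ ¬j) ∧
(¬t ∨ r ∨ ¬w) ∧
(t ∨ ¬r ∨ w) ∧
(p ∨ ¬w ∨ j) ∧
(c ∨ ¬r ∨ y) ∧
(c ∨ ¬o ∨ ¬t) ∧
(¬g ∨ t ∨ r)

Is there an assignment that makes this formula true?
Yes

Yes, the formula is satisfiable.

One satisfying assignment is: e=False, o=False, c=False, g=False, n=False, t=False, r=True, y=True, z=False, j=False, w=True, p=True

Verification: With this assignment, all 60 clauses evaluate to true.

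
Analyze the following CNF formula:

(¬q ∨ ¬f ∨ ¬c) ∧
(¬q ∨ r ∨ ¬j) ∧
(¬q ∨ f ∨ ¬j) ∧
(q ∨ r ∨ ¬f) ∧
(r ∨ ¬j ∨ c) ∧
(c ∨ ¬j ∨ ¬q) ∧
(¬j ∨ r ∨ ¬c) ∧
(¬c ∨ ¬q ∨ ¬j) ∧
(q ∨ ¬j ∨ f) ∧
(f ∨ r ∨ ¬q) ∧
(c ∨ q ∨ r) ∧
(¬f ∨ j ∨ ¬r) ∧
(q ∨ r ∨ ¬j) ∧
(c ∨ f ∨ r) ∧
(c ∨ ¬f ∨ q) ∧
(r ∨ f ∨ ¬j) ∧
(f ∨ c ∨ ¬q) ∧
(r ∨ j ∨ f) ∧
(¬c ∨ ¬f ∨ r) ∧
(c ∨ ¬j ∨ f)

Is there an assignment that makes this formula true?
Yes

Yes, the formula is satisfiable.

One satisfying assignment is: q=True, c=False, f=True, j=False, r=False

Verification: With this assignment, all 20 clauses evaluate to true.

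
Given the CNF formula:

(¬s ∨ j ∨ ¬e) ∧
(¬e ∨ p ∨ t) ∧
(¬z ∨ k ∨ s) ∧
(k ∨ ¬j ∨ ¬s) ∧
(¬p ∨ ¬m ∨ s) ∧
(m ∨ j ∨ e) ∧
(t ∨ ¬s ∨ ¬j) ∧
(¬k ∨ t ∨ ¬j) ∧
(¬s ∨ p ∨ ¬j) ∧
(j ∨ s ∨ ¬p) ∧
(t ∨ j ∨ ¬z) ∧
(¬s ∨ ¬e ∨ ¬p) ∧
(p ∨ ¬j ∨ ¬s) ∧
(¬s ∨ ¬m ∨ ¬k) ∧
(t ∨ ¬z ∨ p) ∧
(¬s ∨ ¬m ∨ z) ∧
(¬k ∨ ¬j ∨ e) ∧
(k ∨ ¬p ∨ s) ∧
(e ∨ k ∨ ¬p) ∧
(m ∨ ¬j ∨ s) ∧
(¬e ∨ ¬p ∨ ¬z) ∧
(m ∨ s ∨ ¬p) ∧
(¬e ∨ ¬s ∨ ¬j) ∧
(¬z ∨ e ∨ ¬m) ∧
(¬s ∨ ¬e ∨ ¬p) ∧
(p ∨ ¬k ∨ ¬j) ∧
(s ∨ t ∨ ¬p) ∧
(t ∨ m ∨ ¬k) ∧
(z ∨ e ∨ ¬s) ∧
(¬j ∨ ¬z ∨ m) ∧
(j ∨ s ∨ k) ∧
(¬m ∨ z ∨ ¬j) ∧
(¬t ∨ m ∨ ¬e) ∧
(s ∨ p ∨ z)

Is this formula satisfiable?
Yes

Yes, the formula is satisfiable.

One satisfying assignment is: m=True, j=False, p=False, s=False, t=True, k=True, e=True, z=True

Verification: With this assignment, all 34 clauses evaluate to true.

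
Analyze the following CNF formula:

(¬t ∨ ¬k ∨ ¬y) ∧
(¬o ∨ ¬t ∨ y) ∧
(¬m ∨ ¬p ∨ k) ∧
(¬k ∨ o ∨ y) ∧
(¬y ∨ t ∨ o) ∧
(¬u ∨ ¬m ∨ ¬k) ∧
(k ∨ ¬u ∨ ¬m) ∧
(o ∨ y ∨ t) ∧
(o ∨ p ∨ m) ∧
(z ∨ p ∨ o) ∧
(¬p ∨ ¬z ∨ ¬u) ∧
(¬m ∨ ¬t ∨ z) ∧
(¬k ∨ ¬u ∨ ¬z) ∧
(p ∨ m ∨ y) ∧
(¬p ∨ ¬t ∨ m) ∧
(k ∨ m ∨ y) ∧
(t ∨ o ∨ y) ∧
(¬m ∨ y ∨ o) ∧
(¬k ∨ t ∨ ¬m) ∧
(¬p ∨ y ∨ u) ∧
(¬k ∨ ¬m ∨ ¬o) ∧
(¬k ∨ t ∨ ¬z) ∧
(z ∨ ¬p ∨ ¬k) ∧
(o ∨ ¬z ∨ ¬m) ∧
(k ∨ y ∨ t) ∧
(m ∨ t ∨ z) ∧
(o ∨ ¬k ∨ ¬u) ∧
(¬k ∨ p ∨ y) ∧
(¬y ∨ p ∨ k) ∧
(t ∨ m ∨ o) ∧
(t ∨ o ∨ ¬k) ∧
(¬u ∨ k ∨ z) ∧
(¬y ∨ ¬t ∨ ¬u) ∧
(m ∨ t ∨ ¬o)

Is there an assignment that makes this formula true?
No

No, the formula is not satisfiable.

No assignment of truth values to the variables can make all 34 clauses true simultaneously.

The formula is UNSAT (unsatisfiable).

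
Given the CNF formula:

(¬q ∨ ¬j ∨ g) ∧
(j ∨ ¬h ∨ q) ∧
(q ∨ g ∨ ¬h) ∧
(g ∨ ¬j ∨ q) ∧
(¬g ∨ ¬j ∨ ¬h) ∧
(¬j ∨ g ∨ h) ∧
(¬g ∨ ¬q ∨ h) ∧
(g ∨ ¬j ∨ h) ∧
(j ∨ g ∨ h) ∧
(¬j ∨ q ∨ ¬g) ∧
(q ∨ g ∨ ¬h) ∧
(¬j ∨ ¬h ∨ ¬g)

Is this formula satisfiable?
Yes

Yes, the formula is satisfiable.

One satisfying assignment is: h=False, q=False, g=True, j=False

Verification: With this assignment, all 12 clauses evaluate to true.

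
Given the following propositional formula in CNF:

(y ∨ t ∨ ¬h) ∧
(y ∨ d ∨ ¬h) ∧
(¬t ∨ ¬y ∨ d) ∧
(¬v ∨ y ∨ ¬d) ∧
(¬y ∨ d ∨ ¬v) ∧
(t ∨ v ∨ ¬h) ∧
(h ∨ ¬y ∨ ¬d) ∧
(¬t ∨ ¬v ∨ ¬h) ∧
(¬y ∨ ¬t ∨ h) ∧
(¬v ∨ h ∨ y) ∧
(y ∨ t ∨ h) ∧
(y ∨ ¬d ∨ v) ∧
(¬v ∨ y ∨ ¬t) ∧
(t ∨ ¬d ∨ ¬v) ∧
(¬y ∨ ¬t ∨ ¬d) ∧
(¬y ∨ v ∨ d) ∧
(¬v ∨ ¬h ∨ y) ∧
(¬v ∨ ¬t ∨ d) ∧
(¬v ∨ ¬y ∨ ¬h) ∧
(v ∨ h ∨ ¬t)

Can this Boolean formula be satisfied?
No

No, the formula is not satisfiable.

No assignment of truth values to the variables can make all 20 clauses true simultaneously.

The formula is UNSAT (unsatisfiable).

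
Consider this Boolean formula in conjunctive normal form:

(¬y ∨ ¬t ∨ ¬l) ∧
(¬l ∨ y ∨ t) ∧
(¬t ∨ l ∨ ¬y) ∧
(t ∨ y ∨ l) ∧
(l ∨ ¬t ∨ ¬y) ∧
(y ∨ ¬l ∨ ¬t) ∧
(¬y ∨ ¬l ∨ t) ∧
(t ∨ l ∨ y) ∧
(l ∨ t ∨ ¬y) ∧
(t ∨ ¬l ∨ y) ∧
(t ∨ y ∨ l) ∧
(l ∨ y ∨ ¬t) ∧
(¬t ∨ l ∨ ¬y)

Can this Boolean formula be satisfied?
No

No, the formula is not satisfiable.

No assignment of truth values to the variables can make all 13 clauses true simultaneously.

The formula is UNSAT (unsatisfiable).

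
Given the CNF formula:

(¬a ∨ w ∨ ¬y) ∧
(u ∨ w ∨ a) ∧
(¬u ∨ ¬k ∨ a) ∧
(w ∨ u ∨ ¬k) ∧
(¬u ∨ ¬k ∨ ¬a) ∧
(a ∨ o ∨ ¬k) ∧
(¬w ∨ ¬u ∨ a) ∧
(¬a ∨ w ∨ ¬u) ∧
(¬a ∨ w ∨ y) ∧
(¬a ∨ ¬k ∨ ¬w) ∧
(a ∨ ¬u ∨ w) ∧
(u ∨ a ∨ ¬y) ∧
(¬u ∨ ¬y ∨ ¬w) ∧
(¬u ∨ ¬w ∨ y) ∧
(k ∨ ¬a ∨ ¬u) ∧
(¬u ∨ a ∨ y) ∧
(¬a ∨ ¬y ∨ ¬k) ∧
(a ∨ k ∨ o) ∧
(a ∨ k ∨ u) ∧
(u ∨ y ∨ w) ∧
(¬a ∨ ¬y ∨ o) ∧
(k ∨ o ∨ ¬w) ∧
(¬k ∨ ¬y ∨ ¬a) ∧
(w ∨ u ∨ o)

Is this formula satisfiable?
Yes

Yes, the formula is satisfiable.

One satisfying assignment is: y=True, k=False, o=True, w=True, a=True, u=False

Verification: With this assignment, all 24 clauses evaluate to true.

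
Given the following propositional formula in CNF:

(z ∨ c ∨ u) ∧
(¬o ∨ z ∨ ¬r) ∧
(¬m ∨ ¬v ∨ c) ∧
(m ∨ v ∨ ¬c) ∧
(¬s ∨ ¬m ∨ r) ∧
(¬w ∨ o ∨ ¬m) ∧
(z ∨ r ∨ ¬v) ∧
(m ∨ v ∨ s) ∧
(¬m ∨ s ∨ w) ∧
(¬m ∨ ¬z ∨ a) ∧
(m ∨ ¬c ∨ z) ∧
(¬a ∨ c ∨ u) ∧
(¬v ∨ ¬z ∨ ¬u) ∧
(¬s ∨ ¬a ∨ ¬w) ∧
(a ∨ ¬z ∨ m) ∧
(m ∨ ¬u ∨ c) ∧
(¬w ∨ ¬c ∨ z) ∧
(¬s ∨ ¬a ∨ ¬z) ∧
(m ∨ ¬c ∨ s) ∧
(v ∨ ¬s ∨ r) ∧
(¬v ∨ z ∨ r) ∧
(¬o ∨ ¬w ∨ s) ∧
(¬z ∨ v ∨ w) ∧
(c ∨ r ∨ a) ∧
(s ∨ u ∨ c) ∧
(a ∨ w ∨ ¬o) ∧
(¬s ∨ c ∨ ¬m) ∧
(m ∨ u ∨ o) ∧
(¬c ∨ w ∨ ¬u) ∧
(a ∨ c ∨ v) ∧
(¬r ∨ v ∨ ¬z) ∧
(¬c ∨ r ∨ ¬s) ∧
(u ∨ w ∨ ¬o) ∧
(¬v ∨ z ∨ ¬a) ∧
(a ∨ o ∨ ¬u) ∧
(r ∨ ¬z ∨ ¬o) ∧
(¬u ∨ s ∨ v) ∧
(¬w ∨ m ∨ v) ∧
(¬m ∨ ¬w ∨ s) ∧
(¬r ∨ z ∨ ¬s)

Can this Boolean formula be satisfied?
No

No, the formula is not satisfiable.

No assignment of truth values to the variables can make all 40 clauses true simultaneously.

The formula is UNSAT (unsatisfiable).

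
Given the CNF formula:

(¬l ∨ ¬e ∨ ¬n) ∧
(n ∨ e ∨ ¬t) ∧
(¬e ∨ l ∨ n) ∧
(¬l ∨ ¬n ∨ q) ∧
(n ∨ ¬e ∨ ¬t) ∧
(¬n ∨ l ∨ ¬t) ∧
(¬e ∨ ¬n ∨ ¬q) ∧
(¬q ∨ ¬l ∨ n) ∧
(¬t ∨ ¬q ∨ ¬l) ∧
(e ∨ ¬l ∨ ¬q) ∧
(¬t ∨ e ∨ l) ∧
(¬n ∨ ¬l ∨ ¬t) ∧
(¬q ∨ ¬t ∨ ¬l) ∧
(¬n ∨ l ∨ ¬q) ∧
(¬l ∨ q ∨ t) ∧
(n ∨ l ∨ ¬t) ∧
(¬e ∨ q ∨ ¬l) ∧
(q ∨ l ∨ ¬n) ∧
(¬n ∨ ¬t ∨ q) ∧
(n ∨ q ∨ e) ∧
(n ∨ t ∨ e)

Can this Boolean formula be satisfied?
No

No, the formula is not satisfiable.

No assignment of truth values to the variables can make all 21 clauses true simultaneously.

The formula is UNSAT (unsatisfiable).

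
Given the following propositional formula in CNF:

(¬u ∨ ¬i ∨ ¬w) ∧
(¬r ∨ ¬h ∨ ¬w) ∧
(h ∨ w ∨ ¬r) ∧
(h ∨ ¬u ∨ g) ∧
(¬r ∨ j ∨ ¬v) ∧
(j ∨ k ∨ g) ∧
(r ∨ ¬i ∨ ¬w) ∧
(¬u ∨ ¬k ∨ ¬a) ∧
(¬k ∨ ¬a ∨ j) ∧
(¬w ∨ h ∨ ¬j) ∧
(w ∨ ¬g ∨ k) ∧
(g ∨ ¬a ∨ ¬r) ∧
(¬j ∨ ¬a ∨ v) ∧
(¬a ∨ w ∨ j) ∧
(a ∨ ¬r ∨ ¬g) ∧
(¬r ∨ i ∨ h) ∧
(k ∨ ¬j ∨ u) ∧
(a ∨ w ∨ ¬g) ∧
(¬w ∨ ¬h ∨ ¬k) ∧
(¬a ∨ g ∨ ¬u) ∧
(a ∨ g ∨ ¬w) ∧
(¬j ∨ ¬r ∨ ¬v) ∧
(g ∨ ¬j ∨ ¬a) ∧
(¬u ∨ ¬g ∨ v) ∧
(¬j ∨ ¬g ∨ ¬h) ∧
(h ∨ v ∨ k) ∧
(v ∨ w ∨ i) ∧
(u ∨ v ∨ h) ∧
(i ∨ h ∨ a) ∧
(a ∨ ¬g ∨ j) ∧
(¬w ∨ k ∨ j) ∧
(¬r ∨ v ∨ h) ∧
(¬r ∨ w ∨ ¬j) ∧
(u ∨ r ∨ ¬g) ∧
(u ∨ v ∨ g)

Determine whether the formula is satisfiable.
Yes

Yes, the formula is satisfiable.

One satisfying assignment is: i=True, u=True, j=False, h=True, r=False, k=True, a=False, g=False, w=False, v=False

Verification: With this assignment, all 35 clauses evaluate to true.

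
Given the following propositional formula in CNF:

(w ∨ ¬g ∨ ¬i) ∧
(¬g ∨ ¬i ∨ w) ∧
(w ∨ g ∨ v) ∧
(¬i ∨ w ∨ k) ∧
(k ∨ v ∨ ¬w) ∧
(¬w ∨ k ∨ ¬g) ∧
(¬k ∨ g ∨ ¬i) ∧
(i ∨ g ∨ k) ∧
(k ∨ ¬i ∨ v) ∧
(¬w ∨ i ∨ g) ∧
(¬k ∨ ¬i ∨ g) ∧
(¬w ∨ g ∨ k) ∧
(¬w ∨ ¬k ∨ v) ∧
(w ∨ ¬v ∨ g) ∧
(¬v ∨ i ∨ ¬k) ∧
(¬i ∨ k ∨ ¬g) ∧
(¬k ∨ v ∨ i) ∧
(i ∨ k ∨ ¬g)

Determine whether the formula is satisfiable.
Yes

Yes, the formula is satisfiable.

One satisfying assignment is: k=True, g=True, i=True, v=True, w=True

Verification: With this assignment, all 18 clauses evaluate to true.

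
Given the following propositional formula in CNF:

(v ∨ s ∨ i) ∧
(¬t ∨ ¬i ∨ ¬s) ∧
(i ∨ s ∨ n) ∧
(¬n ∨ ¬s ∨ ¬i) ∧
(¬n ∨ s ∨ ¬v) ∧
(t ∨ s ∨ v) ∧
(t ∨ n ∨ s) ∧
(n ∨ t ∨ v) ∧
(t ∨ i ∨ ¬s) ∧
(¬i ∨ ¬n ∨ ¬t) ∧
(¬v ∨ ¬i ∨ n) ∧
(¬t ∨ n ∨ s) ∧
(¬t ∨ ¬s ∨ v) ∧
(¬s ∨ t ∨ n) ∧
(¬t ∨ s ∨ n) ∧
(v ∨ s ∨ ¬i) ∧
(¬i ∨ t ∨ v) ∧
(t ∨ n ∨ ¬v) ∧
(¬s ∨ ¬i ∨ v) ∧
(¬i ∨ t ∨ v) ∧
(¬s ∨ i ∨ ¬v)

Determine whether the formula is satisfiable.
No

No, the formula is not satisfiable.

No assignment of truth values to the variables can make all 21 clauses true simultaneously.

The formula is UNSAT (unsatisfiable).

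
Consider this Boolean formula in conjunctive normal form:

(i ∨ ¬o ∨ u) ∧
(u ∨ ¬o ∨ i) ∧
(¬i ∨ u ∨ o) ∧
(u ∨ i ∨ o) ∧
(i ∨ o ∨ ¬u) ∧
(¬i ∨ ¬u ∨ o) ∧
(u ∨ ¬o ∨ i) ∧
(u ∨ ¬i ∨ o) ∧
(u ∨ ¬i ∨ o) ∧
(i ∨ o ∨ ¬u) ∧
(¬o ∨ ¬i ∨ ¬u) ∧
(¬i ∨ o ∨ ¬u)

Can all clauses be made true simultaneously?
Yes

Yes, the formula is satisfiable.

One satisfying assignment is: u=True, o=True, i=False

Verification: With this assignment, all 12 clauses evaluate to true.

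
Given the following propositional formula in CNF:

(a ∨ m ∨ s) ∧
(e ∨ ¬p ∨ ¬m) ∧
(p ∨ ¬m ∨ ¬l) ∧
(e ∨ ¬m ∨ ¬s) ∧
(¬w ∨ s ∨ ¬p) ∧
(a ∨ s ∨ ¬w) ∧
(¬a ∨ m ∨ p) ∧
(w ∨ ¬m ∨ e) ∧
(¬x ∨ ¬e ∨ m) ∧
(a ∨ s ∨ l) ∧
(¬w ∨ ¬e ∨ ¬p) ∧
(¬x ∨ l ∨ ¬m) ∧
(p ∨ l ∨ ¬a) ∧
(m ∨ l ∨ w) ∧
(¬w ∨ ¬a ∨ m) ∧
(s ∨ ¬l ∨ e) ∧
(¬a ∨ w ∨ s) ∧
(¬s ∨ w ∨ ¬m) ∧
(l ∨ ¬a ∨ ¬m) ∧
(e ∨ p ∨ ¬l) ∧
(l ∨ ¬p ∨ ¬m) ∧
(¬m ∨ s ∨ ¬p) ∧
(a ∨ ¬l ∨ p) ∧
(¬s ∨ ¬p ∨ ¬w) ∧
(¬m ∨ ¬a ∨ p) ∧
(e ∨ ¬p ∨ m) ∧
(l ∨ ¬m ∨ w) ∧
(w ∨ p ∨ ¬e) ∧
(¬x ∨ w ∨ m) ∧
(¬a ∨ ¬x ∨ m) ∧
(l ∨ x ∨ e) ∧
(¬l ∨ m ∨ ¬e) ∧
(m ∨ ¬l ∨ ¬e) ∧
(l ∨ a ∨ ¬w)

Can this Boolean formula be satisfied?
No

No, the formula is not satisfiable.

No assignment of truth values to the variables can make all 34 clauses true simultaneously.

The formula is UNSAT (unsatisfiable).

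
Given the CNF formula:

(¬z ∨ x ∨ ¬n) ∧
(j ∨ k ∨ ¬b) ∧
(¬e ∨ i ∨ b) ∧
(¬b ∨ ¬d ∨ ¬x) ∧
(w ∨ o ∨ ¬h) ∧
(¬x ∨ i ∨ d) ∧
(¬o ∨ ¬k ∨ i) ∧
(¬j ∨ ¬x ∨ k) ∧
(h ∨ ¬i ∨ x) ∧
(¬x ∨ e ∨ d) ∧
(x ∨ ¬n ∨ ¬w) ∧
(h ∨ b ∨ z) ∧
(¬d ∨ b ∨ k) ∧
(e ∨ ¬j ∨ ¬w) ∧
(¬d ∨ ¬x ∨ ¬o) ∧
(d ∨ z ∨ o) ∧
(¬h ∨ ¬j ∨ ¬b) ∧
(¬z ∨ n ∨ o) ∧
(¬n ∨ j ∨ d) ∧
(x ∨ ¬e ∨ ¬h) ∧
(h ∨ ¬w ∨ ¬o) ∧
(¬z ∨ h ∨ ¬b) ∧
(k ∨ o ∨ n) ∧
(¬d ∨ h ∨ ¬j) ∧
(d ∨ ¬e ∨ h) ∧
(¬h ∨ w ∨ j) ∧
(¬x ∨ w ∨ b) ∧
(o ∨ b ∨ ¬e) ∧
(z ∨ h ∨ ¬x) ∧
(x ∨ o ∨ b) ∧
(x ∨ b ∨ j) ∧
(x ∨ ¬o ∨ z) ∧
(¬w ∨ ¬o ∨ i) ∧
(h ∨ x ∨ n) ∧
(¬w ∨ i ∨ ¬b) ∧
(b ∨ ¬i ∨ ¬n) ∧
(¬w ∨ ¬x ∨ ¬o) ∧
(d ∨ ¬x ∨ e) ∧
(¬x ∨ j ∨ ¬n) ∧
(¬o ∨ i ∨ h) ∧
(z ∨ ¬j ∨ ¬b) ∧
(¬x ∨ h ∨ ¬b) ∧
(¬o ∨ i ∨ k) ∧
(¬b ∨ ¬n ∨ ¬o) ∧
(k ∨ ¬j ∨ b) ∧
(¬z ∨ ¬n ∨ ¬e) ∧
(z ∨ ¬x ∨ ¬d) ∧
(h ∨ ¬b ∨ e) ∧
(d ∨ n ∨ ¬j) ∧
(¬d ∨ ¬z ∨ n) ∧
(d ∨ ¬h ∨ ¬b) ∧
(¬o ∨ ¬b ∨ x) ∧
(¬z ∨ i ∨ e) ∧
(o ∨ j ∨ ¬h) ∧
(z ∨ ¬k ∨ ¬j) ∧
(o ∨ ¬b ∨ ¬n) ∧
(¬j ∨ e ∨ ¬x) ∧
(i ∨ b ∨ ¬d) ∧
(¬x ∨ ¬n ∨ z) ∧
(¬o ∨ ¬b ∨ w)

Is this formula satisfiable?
No

No, the formula is not satisfiable.

No assignment of truth values to the variables can make all 60 clauses true simultaneously.

The formula is UNSAT (unsatisfiable).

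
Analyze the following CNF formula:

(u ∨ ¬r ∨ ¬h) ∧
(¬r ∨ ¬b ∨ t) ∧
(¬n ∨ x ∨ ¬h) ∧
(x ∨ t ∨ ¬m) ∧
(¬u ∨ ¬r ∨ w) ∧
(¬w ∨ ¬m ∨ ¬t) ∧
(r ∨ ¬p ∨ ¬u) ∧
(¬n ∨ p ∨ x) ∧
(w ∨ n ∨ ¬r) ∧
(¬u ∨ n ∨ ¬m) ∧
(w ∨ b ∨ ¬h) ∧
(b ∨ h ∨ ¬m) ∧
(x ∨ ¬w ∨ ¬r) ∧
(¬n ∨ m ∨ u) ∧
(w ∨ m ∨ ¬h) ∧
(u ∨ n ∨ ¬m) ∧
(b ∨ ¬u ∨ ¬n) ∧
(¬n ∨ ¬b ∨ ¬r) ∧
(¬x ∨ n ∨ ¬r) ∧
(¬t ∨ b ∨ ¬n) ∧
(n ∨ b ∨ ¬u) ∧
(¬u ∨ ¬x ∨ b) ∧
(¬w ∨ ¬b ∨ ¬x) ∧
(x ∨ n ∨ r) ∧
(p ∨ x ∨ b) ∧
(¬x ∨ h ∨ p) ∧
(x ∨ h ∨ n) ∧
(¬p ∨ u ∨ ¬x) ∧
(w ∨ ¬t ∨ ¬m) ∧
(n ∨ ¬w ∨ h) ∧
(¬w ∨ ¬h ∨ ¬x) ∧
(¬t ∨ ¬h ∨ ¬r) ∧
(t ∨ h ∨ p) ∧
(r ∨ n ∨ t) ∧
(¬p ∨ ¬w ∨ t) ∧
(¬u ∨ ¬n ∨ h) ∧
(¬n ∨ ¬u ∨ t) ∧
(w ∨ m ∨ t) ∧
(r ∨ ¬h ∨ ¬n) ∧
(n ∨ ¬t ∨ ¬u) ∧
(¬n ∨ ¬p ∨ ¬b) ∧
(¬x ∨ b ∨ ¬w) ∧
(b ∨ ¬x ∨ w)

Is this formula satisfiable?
No

No, the formula is not satisfiable.

No assignment of truth values to the variables can make all 43 clauses true simultaneously.

The formula is UNSAT (unsatisfiable).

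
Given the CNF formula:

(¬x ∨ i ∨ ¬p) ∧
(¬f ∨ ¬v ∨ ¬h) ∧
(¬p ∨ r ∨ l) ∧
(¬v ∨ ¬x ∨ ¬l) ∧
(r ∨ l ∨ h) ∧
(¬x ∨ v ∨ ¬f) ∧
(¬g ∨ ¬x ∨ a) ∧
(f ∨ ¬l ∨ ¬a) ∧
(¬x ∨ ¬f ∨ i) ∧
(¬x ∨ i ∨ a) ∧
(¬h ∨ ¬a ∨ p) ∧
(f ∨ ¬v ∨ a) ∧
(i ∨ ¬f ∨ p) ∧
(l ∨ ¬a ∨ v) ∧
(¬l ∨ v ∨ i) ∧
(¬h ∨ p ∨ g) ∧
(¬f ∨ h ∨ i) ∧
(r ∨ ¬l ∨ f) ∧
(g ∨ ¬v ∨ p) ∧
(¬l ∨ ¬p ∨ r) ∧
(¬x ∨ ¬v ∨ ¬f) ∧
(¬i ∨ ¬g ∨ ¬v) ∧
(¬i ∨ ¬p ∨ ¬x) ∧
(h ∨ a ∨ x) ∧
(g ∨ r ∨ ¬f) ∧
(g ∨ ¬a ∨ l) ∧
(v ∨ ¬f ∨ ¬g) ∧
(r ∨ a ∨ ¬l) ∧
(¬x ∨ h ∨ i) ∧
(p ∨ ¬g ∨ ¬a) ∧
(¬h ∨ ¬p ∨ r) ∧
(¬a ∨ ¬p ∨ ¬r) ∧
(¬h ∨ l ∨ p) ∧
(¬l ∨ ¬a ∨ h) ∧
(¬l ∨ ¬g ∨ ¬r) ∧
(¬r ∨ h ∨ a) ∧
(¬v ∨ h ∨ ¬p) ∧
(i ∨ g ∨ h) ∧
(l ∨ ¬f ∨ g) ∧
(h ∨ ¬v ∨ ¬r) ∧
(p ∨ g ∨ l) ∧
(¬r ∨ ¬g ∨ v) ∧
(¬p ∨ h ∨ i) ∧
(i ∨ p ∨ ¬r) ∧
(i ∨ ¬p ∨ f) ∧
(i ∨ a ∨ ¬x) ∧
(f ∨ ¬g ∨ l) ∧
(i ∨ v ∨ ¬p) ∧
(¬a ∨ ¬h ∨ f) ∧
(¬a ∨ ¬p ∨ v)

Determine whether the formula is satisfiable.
Yes

Yes, the formula is satisfiable.

One satisfying assignment is: i=True, r=True, a=False, l=False, v=False, f=False, g=False, h=True, x=False, p=True

Verification: With this assignment, all 50 clauses evaluate to true.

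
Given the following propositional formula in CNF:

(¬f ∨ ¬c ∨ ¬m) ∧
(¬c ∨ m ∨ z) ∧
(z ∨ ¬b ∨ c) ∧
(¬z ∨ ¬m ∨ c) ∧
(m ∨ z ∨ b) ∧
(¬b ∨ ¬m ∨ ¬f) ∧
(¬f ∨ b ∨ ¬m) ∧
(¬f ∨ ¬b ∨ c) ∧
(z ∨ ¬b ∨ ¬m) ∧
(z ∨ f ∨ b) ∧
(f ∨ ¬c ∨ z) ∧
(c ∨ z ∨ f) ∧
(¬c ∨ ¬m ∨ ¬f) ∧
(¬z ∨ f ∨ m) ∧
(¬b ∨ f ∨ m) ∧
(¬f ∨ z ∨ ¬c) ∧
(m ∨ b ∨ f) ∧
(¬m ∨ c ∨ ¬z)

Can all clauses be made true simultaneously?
Yes

Yes, the formula is satisfiable.

One satisfying assignment is: m=False, c=False, b=False, f=True, z=True

Verification: With this assignment, all 18 clauses evaluate to true.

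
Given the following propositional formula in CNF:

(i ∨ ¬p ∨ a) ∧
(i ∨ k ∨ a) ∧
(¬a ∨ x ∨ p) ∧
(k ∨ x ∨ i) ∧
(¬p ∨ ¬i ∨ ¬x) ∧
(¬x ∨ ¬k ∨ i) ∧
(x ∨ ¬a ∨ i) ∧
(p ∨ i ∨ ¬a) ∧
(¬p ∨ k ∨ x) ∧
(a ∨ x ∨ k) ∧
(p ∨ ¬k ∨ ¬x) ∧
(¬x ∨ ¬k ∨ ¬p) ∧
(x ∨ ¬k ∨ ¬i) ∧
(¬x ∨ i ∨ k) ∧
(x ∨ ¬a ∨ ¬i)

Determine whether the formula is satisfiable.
Yes

Yes, the formula is satisfiable.

One satisfying assignment is: x=False, p=False, a=False, i=False, k=True

Verification: With this assignment, all 15 clauses evaluate to true.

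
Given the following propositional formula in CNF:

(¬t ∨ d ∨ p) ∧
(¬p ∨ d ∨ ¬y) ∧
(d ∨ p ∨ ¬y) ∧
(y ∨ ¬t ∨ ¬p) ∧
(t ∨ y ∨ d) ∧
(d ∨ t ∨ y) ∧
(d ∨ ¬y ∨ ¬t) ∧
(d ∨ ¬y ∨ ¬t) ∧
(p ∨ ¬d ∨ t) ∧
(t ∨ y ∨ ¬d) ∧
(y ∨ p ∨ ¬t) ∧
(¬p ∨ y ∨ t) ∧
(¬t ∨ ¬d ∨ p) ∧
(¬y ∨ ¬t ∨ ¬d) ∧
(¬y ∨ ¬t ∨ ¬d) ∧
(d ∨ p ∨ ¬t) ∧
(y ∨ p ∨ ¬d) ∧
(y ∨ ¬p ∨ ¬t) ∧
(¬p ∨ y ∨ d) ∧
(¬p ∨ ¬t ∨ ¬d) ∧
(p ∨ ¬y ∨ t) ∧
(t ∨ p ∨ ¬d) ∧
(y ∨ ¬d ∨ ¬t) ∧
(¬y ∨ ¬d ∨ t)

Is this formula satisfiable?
No

No, the formula is not satisfiable.

No assignment of truth values to the variables can make all 24 clauses true simultaneously.

The formula is UNSAT (unsatisfiable).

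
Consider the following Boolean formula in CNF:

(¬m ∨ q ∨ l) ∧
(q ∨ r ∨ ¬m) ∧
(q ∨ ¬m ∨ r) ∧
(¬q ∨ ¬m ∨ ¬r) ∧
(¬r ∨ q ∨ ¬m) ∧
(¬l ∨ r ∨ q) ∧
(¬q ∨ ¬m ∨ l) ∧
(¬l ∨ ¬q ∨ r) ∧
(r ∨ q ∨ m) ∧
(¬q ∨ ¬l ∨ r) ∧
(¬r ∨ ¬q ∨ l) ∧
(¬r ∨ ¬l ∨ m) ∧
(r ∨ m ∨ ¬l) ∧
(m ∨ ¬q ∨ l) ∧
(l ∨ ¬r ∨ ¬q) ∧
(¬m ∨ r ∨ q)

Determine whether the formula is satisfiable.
Yes

Yes, the formula is satisfiable.

One satisfying assignment is: l=False, r=True, m=False, q=False

Verification: With this assignment, all 16 clauses evaluate to true.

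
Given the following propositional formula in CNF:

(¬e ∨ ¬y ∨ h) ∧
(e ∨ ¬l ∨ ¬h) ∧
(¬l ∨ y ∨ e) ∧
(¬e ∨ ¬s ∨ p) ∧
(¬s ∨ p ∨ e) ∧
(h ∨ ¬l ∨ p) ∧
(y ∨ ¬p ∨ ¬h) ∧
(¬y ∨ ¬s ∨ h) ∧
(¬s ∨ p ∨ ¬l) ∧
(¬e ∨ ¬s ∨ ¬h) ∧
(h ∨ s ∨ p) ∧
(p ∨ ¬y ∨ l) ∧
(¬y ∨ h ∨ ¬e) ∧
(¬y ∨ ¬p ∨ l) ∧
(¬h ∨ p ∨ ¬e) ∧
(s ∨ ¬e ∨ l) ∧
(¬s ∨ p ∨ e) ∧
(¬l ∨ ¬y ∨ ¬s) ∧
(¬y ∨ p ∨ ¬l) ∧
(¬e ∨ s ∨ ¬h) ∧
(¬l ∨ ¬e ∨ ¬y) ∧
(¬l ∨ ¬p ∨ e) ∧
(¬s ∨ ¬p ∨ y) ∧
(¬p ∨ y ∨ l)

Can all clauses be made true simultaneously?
Yes

Yes, the formula is satisfiable.

One satisfying assignment is: p=False, h=True, s=False, l=False, e=False, y=False

Verification: With this assignment, all 24 clauses evaluate to true.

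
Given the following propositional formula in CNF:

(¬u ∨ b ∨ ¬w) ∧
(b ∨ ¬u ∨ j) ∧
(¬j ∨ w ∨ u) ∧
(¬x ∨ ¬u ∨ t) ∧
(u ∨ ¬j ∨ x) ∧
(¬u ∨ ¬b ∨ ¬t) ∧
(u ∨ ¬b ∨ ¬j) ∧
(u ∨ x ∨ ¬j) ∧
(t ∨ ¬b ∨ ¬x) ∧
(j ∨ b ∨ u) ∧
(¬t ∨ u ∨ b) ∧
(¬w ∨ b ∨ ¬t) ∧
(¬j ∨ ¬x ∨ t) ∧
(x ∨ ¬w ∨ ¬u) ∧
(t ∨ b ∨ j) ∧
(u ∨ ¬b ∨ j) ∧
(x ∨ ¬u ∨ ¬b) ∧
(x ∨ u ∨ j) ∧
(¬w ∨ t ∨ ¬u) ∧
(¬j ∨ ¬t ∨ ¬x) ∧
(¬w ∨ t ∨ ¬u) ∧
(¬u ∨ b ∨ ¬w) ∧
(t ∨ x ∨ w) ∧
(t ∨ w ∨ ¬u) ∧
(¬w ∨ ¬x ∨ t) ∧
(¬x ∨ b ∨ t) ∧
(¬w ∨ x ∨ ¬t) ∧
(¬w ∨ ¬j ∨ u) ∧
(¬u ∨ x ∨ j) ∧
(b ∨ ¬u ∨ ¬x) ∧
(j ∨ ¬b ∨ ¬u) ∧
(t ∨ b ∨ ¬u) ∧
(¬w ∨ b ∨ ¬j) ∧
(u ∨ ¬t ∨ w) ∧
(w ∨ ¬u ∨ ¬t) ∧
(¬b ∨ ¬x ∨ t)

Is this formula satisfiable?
No

No, the formula is not satisfiable.

No assignment of truth values to the variables can make all 36 clauses true simultaneously.

The formula is UNSAT (unsatisfiable).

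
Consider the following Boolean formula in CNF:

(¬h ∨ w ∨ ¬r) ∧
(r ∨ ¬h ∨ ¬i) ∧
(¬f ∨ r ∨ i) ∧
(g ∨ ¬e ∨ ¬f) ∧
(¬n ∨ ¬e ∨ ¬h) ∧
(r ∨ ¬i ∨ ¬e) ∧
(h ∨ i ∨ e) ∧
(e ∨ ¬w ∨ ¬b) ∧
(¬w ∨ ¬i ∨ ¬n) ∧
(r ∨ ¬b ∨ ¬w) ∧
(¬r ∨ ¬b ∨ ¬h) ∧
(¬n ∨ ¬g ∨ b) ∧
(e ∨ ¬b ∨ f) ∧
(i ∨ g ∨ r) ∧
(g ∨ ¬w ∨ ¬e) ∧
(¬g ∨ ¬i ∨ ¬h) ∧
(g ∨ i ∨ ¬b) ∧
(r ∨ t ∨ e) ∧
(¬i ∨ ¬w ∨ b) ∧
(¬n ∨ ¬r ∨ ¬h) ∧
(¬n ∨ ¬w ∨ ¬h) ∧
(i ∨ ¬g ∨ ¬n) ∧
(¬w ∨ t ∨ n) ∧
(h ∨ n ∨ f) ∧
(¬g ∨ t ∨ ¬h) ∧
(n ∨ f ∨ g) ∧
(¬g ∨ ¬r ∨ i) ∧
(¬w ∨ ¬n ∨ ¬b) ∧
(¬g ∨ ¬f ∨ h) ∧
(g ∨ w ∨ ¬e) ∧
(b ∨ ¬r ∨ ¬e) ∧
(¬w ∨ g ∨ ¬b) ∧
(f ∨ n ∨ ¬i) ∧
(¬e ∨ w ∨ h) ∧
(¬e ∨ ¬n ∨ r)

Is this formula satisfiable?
Yes

Yes, the formula is satisfiable.

One satisfying assignment is: h=False, e=False, g=False, i=True, r=True, t=False, n=False, w=False, b=False, f=True

Verification: With this assignment, all 35 clauses evaluate to true.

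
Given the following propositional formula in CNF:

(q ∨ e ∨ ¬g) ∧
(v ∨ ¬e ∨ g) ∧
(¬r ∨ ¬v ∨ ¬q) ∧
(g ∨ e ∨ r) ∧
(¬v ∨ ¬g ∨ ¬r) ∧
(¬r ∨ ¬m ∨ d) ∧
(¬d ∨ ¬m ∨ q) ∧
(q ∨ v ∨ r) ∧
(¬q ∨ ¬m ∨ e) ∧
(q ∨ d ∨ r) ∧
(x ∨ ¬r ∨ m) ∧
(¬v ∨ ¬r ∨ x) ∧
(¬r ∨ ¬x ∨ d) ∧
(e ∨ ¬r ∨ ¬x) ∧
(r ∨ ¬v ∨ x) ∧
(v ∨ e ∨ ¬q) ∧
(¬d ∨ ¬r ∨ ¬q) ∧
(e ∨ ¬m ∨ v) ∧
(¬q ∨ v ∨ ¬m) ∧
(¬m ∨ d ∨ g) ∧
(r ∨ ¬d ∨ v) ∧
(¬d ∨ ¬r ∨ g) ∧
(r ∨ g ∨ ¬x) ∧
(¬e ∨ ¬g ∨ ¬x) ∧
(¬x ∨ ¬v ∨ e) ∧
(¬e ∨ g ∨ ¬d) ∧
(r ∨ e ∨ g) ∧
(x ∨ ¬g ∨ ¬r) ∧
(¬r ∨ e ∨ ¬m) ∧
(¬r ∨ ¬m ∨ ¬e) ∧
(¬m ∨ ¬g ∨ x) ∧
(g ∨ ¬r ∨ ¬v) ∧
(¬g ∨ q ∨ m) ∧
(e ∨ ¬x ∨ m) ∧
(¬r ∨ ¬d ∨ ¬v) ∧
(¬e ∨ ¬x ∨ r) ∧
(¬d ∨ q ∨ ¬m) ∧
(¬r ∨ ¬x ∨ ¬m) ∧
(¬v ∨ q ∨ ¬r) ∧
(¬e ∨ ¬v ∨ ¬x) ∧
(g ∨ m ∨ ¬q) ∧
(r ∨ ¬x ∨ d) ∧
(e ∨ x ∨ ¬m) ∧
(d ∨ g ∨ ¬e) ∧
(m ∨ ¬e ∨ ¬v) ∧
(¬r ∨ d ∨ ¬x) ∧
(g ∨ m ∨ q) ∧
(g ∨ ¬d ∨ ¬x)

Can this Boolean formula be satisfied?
Yes

Yes, the formula is satisfiable.

One satisfying assignment is: m=False, d=False, e=True, r=False, v=False, g=True, q=True, x=False

Verification: With this assignment, all 48 clauses evaluate to true.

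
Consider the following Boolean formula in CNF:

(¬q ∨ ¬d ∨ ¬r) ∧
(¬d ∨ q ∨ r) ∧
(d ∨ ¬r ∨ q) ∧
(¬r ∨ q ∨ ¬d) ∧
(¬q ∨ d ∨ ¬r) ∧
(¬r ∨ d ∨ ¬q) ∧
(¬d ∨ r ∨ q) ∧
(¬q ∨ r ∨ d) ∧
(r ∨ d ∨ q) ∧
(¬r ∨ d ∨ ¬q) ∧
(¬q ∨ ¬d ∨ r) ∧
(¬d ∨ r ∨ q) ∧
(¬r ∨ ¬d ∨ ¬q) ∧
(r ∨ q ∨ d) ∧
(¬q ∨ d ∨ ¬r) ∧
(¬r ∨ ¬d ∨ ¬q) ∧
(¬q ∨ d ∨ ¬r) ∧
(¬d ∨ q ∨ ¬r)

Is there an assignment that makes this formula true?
No

No, the formula is not satisfiable.

No assignment of truth values to the variables can make all 18 clauses true simultaneously.

The formula is UNSAT (unsatisfiable).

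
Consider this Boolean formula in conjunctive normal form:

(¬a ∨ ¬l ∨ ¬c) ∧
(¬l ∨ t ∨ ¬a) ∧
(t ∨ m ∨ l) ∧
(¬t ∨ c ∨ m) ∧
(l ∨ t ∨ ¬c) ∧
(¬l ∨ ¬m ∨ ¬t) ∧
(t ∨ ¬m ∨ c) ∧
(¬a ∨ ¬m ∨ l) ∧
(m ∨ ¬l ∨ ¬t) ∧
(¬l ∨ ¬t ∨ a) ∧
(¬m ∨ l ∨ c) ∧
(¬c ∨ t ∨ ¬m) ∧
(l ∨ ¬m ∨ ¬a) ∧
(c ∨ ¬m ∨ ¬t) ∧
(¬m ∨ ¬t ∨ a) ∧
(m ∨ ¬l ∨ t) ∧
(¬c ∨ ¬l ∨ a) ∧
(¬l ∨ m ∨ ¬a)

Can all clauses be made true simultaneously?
Yes

Yes, the formula is satisfiable.

One satisfying assignment is: m=False, c=True, a=False, l=False, t=True

Verification: With this assignment, all 18 clauses evaluate to true.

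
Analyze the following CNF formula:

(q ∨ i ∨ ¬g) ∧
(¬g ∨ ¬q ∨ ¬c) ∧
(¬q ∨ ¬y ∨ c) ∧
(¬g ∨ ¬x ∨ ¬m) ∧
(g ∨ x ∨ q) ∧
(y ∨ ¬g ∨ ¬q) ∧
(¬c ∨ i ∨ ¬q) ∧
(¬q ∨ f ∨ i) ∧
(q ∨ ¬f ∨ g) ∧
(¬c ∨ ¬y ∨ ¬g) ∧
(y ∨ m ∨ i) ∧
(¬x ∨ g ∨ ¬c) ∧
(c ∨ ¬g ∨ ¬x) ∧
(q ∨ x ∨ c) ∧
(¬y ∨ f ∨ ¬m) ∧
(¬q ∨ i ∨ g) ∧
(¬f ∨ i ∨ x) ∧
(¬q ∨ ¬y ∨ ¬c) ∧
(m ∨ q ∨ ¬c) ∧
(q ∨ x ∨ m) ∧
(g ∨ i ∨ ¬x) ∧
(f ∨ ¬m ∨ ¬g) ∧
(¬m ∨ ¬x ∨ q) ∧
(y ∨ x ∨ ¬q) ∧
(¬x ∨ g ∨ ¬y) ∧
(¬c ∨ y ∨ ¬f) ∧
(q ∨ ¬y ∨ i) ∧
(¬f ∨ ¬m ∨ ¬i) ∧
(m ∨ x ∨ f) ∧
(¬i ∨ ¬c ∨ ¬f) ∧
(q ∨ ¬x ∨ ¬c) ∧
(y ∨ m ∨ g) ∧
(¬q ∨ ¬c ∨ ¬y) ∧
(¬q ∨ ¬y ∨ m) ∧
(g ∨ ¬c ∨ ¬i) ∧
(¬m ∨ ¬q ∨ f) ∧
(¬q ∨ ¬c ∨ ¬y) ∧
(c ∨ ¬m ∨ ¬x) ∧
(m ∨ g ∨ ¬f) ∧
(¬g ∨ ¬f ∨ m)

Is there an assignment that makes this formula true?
No

No, the formula is not satisfiable.

No assignment of truth values to the variables can make all 40 clauses true simultaneously.

The formula is UNSAT (unsatisfiable).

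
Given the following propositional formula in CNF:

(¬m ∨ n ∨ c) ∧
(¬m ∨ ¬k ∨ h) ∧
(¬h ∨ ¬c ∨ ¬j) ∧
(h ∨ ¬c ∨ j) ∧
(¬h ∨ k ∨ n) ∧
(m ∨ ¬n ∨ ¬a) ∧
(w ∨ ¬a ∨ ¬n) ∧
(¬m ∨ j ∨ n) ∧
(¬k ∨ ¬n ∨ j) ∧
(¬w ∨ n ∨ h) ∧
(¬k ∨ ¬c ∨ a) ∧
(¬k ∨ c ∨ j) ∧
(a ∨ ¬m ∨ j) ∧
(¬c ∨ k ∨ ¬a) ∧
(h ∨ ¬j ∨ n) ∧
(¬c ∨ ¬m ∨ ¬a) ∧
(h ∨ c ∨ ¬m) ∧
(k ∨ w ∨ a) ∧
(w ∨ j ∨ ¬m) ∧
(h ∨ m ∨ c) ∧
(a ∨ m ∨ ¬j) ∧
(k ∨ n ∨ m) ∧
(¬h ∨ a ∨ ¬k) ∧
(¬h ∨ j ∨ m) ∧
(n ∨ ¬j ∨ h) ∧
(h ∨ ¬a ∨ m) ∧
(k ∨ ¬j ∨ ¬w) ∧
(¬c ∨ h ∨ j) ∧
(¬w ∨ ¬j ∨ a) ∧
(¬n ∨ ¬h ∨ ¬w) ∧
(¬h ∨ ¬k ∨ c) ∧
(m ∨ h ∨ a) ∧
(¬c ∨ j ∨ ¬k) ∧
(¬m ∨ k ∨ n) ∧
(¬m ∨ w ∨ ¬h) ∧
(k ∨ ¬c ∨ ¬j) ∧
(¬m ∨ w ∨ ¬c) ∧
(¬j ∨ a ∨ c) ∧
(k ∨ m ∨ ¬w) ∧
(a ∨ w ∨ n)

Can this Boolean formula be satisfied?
No

No, the formula is not satisfiable.

No assignment of truth values to the variables can make all 40 clauses true simultaneously.

The formula is UNSAT (unsatisfiable).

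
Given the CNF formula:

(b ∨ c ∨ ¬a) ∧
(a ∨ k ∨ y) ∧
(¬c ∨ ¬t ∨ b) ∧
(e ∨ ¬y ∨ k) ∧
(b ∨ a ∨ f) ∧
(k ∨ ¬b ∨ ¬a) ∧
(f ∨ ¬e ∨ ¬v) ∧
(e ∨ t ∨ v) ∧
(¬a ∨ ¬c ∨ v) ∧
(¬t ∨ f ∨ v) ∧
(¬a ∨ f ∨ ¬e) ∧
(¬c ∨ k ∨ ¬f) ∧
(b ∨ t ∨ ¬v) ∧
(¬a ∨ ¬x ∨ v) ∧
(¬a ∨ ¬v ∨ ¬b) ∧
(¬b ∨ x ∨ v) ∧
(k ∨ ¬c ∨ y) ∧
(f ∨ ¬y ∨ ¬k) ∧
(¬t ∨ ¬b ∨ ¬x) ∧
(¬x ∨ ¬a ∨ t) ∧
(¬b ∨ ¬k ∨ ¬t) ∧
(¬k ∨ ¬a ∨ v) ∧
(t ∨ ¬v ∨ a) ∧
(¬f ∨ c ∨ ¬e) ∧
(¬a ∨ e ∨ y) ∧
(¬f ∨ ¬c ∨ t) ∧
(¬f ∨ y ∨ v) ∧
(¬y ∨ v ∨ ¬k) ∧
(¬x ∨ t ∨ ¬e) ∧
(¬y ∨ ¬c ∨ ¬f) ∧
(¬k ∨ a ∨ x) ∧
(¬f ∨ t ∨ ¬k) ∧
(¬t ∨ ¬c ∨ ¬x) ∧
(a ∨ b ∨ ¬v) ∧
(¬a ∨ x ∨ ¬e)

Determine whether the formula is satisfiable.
No

No, the formula is not satisfiable.

No assignment of truth values to the variables can make all 35 clauses true simultaneously.

The formula is UNSAT (unsatisfiable).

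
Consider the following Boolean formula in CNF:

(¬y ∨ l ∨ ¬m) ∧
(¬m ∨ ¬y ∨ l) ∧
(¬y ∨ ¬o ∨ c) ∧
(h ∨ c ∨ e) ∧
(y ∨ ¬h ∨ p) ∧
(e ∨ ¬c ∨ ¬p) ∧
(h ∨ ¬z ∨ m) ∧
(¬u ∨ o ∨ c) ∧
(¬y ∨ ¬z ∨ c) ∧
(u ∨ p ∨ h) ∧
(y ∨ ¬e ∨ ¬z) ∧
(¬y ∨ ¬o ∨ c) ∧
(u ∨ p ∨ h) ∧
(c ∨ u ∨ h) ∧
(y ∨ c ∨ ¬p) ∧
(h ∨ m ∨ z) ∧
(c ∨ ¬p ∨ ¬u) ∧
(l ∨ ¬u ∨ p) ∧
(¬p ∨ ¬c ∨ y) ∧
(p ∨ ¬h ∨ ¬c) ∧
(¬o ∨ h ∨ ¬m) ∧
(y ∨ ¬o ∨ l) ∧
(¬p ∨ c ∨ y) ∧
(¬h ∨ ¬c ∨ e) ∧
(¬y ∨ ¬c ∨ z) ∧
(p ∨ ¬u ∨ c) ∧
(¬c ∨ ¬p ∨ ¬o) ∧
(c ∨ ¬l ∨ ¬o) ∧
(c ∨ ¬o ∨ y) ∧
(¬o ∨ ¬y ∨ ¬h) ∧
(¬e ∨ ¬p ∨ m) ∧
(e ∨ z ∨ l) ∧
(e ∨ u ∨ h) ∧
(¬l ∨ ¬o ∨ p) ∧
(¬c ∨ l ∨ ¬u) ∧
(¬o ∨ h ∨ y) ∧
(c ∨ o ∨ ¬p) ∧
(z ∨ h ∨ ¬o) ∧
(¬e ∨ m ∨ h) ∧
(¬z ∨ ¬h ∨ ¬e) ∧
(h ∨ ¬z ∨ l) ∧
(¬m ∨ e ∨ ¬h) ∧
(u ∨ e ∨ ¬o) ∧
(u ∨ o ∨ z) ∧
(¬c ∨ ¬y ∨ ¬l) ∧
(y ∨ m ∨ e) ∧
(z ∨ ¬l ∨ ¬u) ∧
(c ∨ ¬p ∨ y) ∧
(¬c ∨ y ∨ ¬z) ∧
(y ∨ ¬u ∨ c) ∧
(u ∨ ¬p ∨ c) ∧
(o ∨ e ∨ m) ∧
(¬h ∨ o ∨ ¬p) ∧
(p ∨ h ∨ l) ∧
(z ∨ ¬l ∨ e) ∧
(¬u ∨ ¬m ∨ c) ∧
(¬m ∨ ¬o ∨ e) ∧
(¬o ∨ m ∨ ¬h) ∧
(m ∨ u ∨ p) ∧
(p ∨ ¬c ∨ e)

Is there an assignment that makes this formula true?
No

No, the formula is not satisfiable.

No assignment of truth values to the variables can make all 60 clauses true simultaneously.

The formula is UNSAT (unsatisfiable).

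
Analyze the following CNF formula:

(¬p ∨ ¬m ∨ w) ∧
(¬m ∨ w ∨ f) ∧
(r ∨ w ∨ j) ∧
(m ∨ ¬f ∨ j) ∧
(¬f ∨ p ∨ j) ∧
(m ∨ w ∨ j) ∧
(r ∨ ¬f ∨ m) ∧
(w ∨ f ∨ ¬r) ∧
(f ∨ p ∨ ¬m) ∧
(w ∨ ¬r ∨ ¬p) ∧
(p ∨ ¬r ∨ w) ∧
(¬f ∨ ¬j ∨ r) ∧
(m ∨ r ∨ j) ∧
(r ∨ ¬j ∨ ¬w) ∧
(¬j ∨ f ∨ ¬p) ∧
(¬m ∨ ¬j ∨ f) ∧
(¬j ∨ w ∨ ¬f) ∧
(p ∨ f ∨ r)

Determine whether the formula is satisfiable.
Yes

Yes, the formula is satisfiable.

One satisfying assignment is: m=True, j=False, f=False, w=True, r=False, p=True

Verification: With this assignment, all 18 clauses evaluate to true.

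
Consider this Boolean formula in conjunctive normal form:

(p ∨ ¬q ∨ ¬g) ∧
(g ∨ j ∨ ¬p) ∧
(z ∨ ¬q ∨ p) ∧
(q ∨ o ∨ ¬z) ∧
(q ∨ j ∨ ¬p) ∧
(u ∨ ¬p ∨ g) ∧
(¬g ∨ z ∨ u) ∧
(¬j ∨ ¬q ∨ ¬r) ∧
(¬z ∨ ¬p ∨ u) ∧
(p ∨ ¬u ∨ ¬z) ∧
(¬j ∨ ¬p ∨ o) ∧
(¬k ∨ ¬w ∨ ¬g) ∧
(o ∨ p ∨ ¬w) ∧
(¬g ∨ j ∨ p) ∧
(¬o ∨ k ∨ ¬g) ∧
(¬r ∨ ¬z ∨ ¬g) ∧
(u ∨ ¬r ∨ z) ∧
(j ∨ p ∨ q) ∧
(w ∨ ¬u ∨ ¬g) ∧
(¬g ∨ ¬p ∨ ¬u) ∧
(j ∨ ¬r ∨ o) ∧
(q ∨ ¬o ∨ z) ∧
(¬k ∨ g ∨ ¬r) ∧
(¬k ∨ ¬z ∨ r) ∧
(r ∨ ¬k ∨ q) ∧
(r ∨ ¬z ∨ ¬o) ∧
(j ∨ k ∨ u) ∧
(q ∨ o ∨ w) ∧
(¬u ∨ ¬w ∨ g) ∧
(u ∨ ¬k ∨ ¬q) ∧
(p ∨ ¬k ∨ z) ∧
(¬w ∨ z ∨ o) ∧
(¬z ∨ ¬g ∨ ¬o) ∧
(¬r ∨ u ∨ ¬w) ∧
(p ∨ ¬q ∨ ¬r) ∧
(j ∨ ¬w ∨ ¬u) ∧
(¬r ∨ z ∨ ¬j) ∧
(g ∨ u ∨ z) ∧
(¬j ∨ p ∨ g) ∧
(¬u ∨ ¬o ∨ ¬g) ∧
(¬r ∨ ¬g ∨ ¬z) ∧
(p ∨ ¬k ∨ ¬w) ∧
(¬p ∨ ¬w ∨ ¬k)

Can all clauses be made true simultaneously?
Yes

Yes, the formula is satisfiable.

One satisfying assignment is: w=False, z=False, g=False, k=False, j=True, o=True, r=False, q=True, u=True, p=True

Verification: With this assignment, all 43 clauses evaluate to true.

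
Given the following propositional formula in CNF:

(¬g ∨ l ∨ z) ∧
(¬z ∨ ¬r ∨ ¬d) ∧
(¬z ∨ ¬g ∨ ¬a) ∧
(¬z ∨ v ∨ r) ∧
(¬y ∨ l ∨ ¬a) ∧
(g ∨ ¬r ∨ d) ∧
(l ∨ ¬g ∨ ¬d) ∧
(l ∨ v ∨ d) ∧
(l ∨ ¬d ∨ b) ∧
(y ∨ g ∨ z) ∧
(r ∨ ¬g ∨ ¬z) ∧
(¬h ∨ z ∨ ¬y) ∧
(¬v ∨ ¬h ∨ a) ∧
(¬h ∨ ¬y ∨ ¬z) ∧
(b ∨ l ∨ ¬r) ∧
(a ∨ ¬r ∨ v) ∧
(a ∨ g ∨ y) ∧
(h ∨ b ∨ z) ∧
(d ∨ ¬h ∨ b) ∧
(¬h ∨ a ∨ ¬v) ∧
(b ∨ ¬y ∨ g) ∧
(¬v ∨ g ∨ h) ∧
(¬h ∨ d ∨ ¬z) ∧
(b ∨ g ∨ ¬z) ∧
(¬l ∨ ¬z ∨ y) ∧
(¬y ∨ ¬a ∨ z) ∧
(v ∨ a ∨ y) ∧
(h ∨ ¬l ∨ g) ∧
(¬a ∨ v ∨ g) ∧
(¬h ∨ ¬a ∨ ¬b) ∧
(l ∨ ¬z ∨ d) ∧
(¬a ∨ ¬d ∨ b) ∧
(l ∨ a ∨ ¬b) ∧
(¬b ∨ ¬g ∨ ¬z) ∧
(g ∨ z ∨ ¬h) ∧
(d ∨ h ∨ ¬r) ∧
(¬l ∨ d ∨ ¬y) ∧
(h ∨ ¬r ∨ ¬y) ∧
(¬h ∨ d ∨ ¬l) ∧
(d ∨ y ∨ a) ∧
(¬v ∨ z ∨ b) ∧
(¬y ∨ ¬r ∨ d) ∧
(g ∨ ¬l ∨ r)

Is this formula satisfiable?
Yes

Yes, the formula is satisfiable.

One satisfying assignment is: r=False, d=True, y=False, l=True, a=True, z=False, h=False, g=True, b=True, v=False

Verification: With this assignment, all 43 clauses evaluate to true.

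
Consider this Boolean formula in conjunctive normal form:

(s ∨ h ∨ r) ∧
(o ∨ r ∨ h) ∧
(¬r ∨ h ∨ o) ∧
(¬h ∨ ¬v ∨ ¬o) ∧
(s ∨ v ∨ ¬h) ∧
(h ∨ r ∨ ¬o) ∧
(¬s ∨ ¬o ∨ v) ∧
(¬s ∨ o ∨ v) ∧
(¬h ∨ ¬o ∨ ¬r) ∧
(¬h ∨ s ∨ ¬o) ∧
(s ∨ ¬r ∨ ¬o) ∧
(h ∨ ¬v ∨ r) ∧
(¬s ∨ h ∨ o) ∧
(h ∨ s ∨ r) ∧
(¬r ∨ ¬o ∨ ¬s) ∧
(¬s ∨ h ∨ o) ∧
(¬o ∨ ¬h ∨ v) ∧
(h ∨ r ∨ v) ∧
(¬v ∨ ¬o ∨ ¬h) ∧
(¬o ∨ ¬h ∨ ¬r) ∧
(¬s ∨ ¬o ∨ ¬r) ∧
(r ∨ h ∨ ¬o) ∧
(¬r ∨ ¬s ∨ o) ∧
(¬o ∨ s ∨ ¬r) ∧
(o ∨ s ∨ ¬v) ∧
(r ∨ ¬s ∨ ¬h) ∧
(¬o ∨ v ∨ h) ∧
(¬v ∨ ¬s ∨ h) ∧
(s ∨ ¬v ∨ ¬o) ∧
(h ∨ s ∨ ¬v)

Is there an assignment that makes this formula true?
No

No, the formula is not satisfiable.

No assignment of truth values to the variables can make all 30 clauses true simultaneously.

The formula is UNSAT (unsatisfiable).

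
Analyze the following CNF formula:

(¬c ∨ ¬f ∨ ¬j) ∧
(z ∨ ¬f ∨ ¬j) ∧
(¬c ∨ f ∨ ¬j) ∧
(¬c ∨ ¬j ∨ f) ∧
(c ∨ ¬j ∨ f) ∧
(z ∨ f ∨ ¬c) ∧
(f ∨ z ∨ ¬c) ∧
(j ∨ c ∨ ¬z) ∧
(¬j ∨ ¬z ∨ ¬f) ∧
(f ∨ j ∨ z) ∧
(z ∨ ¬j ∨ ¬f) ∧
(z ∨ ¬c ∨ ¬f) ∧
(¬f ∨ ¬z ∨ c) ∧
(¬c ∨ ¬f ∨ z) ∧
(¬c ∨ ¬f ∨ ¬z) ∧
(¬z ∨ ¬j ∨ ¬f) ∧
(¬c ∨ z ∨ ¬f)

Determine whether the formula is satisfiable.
Yes

Yes, the formula is satisfiable.

One satisfying assignment is: j=False, z=False, f=True, c=False

Verification: With this assignment, all 17 clauses evaluate to true.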